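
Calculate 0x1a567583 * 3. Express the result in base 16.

Multiply each base-16 digit by 3, carrying:
  3×3 = 9 → write 9
  8×3 = 24 → write 8 carry 1
  5×3+1 = 16 → write 0 carry 1
  7×3+1 = 22 → write 6 carry 1
  6×3+1 = 19 → write 3 carry 1
  5×3+1 = 16 → write 0 carry 1
  a×3+1 = 31 → write f carry 1
  1×3+1 = 4 → write 4

0x4f036089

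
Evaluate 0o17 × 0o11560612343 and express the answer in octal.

Multiply each base-8 digit by 15, carrying:
  3×15 = 45 → write 5 carry 5
  4×15+5 = 65 → write 1 carry 8
  3×15+8 = 53 → write 5 carry 6
  2×15+6 = 36 → write 4 carry 4
  1×15+4 = 19 → write 3 carry 2
  6×15+2 = 92 → write 4 carry 11
  0×15+11 = 11 → write 3 carry 1
  6×15+1 = 91 → write 3 carry 11
  5×15+11 = 86 → write 6 carry 10
  1×15+10 = 25 → write 1 carry 3
  1×15+3 = 18 → write 2 carry 2
  remaining carry: 2

0o221633434515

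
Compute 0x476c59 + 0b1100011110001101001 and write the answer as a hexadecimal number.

0x4da8c2

0b1100011110001101001 = 0x63c69 in hexadecimal.
Add column by column in base 16, right to left:
  9+9 = 2 carry 1
  5+6+1 = c
  c+c = 8 carry 1
  6+3+1 = a
  7+6 = d
  4+0 = 4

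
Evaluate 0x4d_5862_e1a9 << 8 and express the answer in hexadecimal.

Shifting left by 8 bits = 2 hex digits: append 2 zeros.

0x4d5862e1a900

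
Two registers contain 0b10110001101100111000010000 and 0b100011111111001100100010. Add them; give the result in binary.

Add column by column in base 2, right to left:
  0+0 = 0
  0+1 = 1
  0+0 = 0
  0+0 = 0
  1+0 = 1
  0+1 = 1
  0+0 = 0
  0+0 = 0
  0+1 = 1
  1+1 = 0 carry 1
  1+0+1 = 0 carry 1
  1+0+1 = 0 carry 1
  0+1+1 = 0 carry 1
  0+1+1 = 0 carry 1
  1+1+1 = 1 carry 1
  1+1+1 = 1 carry 1
  0+1+1 = 0 carry 1
  1+1+1 = 1 carry 1
  1+1+1 = 1 carry 1
  0+1+1 = 0 carry 1
  0+0+1 = 1
  0+0 = 0
  1+0 = 1
  1+1 = 0 carry 1
  0+0+1 = 1
  1+0 = 1

0b11010101101100000100110010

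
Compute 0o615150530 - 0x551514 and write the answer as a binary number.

0b101110111111011110001000100

0o615150530 = 0b110001101001101000101011000 in binary.
0x551514 = 0b10101010001010100010100 in binary.
Subtract column by column in base 2:
  0-0 → 0
  0-0 → 0
  0-1 → 1 (borrow)
  1-0-1 → 0
  1-1 → 0
  0-0 → 0
  1-0 → 1
  0-0 → 0
  1-1 → 0
  0-0 → 0
  0-1 → 1 (borrow)
  0-0-1 → 1 (borrow)
  1-1-1 → 1 (borrow)
  0-0-1 → 1 (borrow)
  1-0-1 → 0
  1-0 → 1
  0-1 → 1 (borrow)
  0-0-1 → 1 (borrow)
  1-1-1 → 1 (borrow)
  0-0-1 → 1 (borrow)
  1-1-1 → 1 (borrow)
  1-0-1 → 0
  0-1 → 1 (borrow)
  0-0-1 → 1 (borrow)
  0-0-1 → 1 (borrow)
  1-0-1 → 0
  1-0 → 1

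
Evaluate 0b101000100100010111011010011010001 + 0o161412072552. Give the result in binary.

0b10011010000101101000010101000111011

0o161412072552 = 0b1110001100001010000111010101101010 in binary.
Add column by column in base 2, right to left:
  1+0 = 1
  0+1 = 1
  0+0 = 0
  0+1 = 1
  1+0 = 1
  0+1 = 1
  1+1 = 0 carry 1
  1+0+1 = 0 carry 1
  0+1+1 = 0 carry 1
  0+0+1 = 1
  1+1 = 0 carry 1
  0+0+1 = 1
  1+1 = 0 carry 1
  1+1+1 = 1 carry 1
  0+1+1 = 0 carry 1
  1+0+1 = 0 carry 1
  1+0+1 = 0 carry 1
  1+0+1 = 0 carry 1
  0+0+1 = 1
  1+1 = 0 carry 1
  0+0+1 = 1
  0+1 = 1
  0+0 = 0
  1+0 = 1
  0+0 = 0
  0+0 = 0
  1+1 = 0 carry 1
  0+1+1 = 0 carry 1
  0+0+1 = 1
  0+0 = 0
  1+0 = 1
  0+1 = 1
  1+1 = 0 carry 1
  0+1+1 = 0 carry 1
  final carry 1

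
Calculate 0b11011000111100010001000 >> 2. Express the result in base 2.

0b110110001111000100010

Right shift by 2: drop the 2 least-significant bits.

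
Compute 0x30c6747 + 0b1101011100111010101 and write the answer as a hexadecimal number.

0x313211c

0b1101011100111010101 = 0x6b9d5 in hexadecimal.
Add column by column in base 16, right to left:
  7+5 = c
  4+d = 1 carry 1
  7+9+1 = 1 carry 1
  6+b+1 = 2 carry 1
  c+6+1 = 3 carry 1
  0+0+1 = 1
  3+0 = 3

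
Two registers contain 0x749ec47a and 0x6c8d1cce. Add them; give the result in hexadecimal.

Add column by column in base 16, right to left:
  a+e = 8 carry 1
  7+c+1 = 4 carry 1
  4+c+1 = 1 carry 1
  c+1+1 = e
  e+d = b carry 1
  9+8+1 = 2 carry 1
  4+c+1 = 1 carry 1
  7+6+1 = e

0xe12be148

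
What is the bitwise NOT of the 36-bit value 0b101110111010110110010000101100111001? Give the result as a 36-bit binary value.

0b010001000101001001101111010011000110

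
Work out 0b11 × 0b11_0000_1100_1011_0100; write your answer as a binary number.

0b10010010011000011100

Multiply each base-2 digit by 3, carrying:
  0×3 = 0 → write 0
  0×3 = 0 → write 0
  1×3 = 3 → write 1 carry 1
  0×3+1 = 1 → write 1
  1×3 = 3 → write 1 carry 1
  1×3+1 = 4 → write 0 carry 2
  0×3+2 = 2 → write 0 carry 1
  1×3+1 = 4 → write 0 carry 2
  0×3+2 = 2 → write 0 carry 1
  0×3+1 = 1 → write 1
  1×3 = 3 → write 1 carry 1
  1×3+1 = 4 → write 0 carry 2
  0×3+2 = 2 → write 0 carry 1
  0×3+1 = 1 → write 1
  0×3 = 0 → write 0
  0×3 = 0 → write 0
  1×3 = 3 → write 1 carry 1
  1×3+1 = 4 → write 0 carry 2
  remaining carry: 10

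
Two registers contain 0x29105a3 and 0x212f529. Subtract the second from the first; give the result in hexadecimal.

0x7e107a

Subtract column by column in base 16:
  3-9 → a (borrow)
  a-2-1 → 7
  5-5 → 0
  0-f → 1 (borrow)
  1-2-1 → e (borrow)
  9-1-1 → 7
  2-2 → 0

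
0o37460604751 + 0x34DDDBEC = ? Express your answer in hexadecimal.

0x131A0E5D5

0o37460604751 = 0xFCC309E9 in hexadecimal.
Add column by column in base 16, right to left:
  9+C = 5 carry 1
  E+E+1 = D carry 1
  9+B+1 = 5 carry 1
  0+D+1 = E
  3+D = 0 carry 1
  C+D+1 = A carry 1
  C+4+1 = 1 carry 1
  F+3+1 = 3 carry 1
  final carry 1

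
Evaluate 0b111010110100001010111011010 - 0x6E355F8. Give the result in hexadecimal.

0b111010110100001010111011010 = 0x75A15DA in hexadecimal.
Subtract column by column in base 16:
  A-8 → 2
  D-F → E (borrow)
  5-5-1 → F (borrow)
  1-5-1 → B (borrow)
  A-3-1 → 6
  5-E → 7 (borrow)
  7-6-1 → 0

0x76BFE2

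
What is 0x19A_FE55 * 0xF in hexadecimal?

0x1814E6FB

Multiply each base-16 digit by 15, carrying:
  5×15 = 75 → write B carry 4
  5×15+4 = 79 → write F carry 4
  E×15+4 = 214 → write 6 carry 13
  F×15+13 = 238 → write E carry 14
  A×15+14 = 164 → write 4 carry 10
  9×15+10 = 145 → write 1 carry 9
  1×15+9 = 24 → write 8 carry 1
  remaining carry: 1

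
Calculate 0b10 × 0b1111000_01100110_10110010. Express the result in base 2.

Multiply each base-2 digit by 2, carrying:
  0×2 = 0 → write 0
  1×2 = 2 → write 0 carry 1
  0×2+1 = 1 → write 1
  0×2 = 0 → write 0
  1×2 = 2 → write 0 carry 1
  1×2+1 = 3 → write 1 carry 1
  0×2+1 = 1 → write 1
  1×2 = 2 → write 0 carry 1
  0×2+1 = 1 → write 1
  1×2 = 2 → write 0 carry 1
  1×2+1 = 3 → write 1 carry 1
  0×2+1 = 1 → write 1
  0×2 = 0 → write 0
  1×2 = 2 → write 0 carry 1
  1×2+1 = 3 → write 1 carry 1
  0×2+1 = 1 → write 1
  0×2 = 0 → write 0
  0×2 = 0 → write 0
  0×2 = 0 → write 0
  1×2 = 2 → write 0 carry 1
  1×2+1 = 3 → write 1 carry 1
  1×2+1 = 3 → write 1 carry 1
  1×2+1 = 3 → write 1 carry 1
  remaining carry: 1

0b111100001100110101100100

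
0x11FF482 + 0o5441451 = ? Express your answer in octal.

0o115433653

0x11FF482 = 0o107772202 in octal.
Add column by column in base 8, right to left:
  2+1 = 3
  0+5 = 5
  2+4 = 6
  2+1 = 3
  7+4 = 3 carry 1
  7+4+1 = 4 carry 1
  7+5+1 = 5 carry 1
  0+0+1 = 1
  1+0 = 1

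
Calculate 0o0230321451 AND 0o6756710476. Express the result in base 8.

0o0210300450

AND each oct digit independently (no carries):
  0&6=0, 2&7=2, 3&5=1, 0&6=0, 3&7=3, 2&1=0, 1&0=0, 4&4=4, 5&7=5, 1&6=0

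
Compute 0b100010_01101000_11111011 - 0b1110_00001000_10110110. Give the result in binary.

0b101000110000001000101

Subtract column by column in base 2:
  1-0 → 1
  1-1 → 0
  0-1 → 1 (borrow)
  1-0-1 → 0
  1-1 → 0
  1-1 → 0
  1-0 → 1
  1-1 → 0
  0-0 → 0
  0-0 → 0
  0-0 → 0
  1-1 → 0
  0-0 → 0
  1-0 → 1
  1-0 → 1
  0-0 → 0
  0-0 → 0
  1-1 → 0
  0-1 → 1 (borrow)
  0-1-1 → 0 (borrow)
  0-0-1 → 1 (borrow)
  1-0-1 → 0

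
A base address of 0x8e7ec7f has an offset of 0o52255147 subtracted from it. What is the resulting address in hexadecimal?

0x83e9218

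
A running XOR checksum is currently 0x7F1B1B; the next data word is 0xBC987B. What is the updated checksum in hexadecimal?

0xC38360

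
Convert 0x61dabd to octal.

0o30355275

Expand each hex digit to 4 bits: 6=0110 1=0001 d=1101 a=1010 b=1011 d=1101.
Group the bits in threes: 011 000 011 101 101 010 111 101 → 30355275.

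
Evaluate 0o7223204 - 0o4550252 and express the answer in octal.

0o2452732

Subtract column by column in base 8:
  4-2 → 2
  0-5 → 3 (borrow)
  2-2-1 → 7 (borrow)
  3-0-1 → 2
  2-5 → 5 (borrow)
  2-5-1 → 4 (borrow)
  7-4-1 → 2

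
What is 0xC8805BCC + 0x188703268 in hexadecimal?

0x250F08E34

Add column by column in base 16, right to left:
  C+8 = 4 carry 1
  C+6+1 = 3 carry 1
  B+2+1 = E
  5+3 = 8
  0+0 = 0
  8+7 = F
  8+8 = 0 carry 1
  C+8+1 = 5 carry 1
  0+1+1 = 2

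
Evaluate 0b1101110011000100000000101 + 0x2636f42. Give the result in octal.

0b1101110011000100000000101 = 0o156304005 in octal.
0x2636f42 = 0o230667502 in octal.
Add column by column in base 8, right to left:
  5+2 = 7
  0+0 = 0
  0+5 = 5
  4+7 = 3 carry 1
  0+6+1 = 7
  3+6 = 1 carry 1
  6+0+1 = 7
  5+3 = 0 carry 1
  1+2+1 = 4

0o407173507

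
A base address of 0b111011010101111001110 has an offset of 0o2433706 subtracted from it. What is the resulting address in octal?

0o4672010

0b111011010101111001110 = 0o7325716 in octal.
Subtract column by column in base 8:
  6-6 → 0
  1-0 → 1
  7-7 → 0
  5-3 → 2
  2-3 → 7 (borrow)
  3-4-1 → 6 (borrow)
  7-2-1 → 4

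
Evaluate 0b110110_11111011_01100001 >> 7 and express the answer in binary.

0b110110111110110

Right shift by 7: drop the 7 least-significant bits.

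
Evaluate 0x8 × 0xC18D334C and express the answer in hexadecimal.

0x60C699A60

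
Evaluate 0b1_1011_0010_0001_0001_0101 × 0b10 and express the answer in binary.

0b1101100100001000101010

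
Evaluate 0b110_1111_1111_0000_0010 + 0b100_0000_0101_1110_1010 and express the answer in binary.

0b10110000010011101100

Add column by column in base 2, right to left:
  0+0 = 0
  1+1 = 0 carry 1
  0+0+1 = 1
  0+1 = 1
  0+0 = 0
  0+1 = 1
  0+1 = 1
  0+1 = 1
  1+1 = 0 carry 1
  1+0+1 = 0 carry 1
  1+1+1 = 1 carry 1
  1+0+1 = 0 carry 1
  1+0+1 = 0 carry 1
  1+0+1 = 0 carry 1
  1+0+1 = 0 carry 1
  1+0+1 = 0 carry 1
  0+0+1 = 1
  1+0 = 1
  1+1 = 0 carry 1
  final carry 1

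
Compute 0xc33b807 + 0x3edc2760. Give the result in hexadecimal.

0x4b0fdf67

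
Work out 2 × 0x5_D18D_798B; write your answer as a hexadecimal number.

0xBA31AF316

Multiply each base-16 digit by 2, carrying:
  B×2 = 22 → write 6 carry 1
  8×2+1 = 17 → write 1 carry 1
  9×2+1 = 19 → write 3 carry 1
  7×2+1 = 15 → write F
  D×2 = 26 → write A carry 1
  8×2+1 = 17 → write 1 carry 1
  1×2+1 = 3 → write 3
  D×2 = 26 → write A carry 1
  5×2+1 = 11 → write B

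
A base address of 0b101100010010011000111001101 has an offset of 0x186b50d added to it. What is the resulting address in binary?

0b111000011111110011011011010

0x186b50d = 0b1100001101011010100001101 in binary.
Add column by column in base 2, right to left:
  1+1 = 0 carry 1
  0+0+1 = 1
  1+1 = 0 carry 1
  1+1+1 = 1 carry 1
  0+0+1 = 1
  0+0 = 0
  1+0 = 1
  1+0 = 1
  1+1 = 0 carry 1
  0+0+1 = 1
  0+1 = 1
  0+0 = 0
  1+1 = 0 carry 1
  1+1+1 = 1 carry 1
  0+0+1 = 1
  0+1 = 1
  1+0 = 1
  0+1 = 1
  0+1 = 1
  1+0 = 1
  0+0 = 0
  0+0 = 0
  0+0 = 0
  1+1 = 0 carry 1
  1+1+1 = 1 carry 1
  0+0+1 = 1
  1+0 = 1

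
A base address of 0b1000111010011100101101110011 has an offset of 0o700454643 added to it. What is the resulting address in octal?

0b1000111010011100101101110011 = 0o1072345563 in octal.
Add column by column in base 8, right to left:
  3+3 = 6
  6+4 = 2 carry 1
  5+6+1 = 4 carry 1
  5+4+1 = 2 carry 1
  4+5+1 = 2 carry 1
  3+4+1 = 0 carry 1
  2+0+1 = 3
  7+0 = 7
  0+7 = 7
  1+0 = 1

0o1773022426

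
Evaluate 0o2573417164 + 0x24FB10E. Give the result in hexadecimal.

0x183DCF82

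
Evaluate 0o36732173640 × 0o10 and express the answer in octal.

0o367321736400

Multiply each base-8 digit by 8, carrying:
  0×8 = 0 → write 0
  4×8 = 32 → write 0 carry 4
  6×8+4 = 52 → write 4 carry 6
  3×8+6 = 30 → write 6 carry 3
  7×8+3 = 59 → write 3 carry 7
  1×8+7 = 15 → write 7 carry 1
  2×8+1 = 17 → write 1 carry 2
  3×8+2 = 26 → write 2 carry 3
  7×8+3 = 59 → write 3 carry 7
  6×8+7 = 55 → write 7 carry 6
  3×8+6 = 30 → write 6 carry 3
  remaining carry: 3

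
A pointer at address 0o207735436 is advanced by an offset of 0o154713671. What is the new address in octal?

Add column by column in base 8, right to left:
  6+1 = 7
  3+7 = 2 carry 1
  4+6+1 = 3 carry 1
  5+3+1 = 1 carry 1
  3+1+1 = 5
  7+7 = 6 carry 1
  7+4+1 = 4 carry 1
  0+5+1 = 6
  2+1 = 3

0o364651327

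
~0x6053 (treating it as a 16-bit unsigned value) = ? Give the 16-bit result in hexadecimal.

0x9FAC

Each hex digit d becomes F−d:
  6→9, 0→F, 5→A, 3→C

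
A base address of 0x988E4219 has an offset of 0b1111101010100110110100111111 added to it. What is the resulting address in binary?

0b10101000001110001010111101011000

0x988E4219 = 0b10011000100011100100001000011001 in binary.
Add column by column in base 2, right to left:
  1+1 = 0 carry 1
  0+1+1 = 0 carry 1
  0+1+1 = 0 carry 1
  1+1+1 = 1 carry 1
  1+1+1 = 1 carry 1
  0+1+1 = 0 carry 1
  0+0+1 = 1
  0+0 = 0
  0+1 = 1
  1+0 = 1
  0+1 = 1
  0+1 = 1
  0+0 = 0
  0+1 = 1
  1+1 = 0 carry 1
  0+0+1 = 1
  0+0 = 0
  1+1 = 0 carry 1
  1+0+1 = 0 carry 1
  1+1+1 = 1 carry 1
  0+0+1 = 1
  0+1 = 1
  0+0 = 0
  1+1 = 0 carry 1
  0+1+1 = 0 carry 1
  0+1+1 = 0 carry 1
  0+1+1 = 0 carry 1
  1+1+1 = 1 carry 1
  1+0+1 = 0 carry 1
  0+0+1 = 1
  0+0 = 0
  1+0 = 1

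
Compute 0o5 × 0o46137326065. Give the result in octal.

Multiply each base-8 digit by 5, carrying:
  5×5 = 25 → write 1 carry 3
  6×5+3 = 33 → write 1 carry 4
  0×5+4 = 4 → write 4
  6×5 = 30 → write 6 carry 3
  2×5+3 = 13 → write 5 carry 1
  3×5+1 = 16 → write 0 carry 2
  7×5+2 = 37 → write 5 carry 4
  3×5+4 = 19 → write 3 carry 2
  1×5+2 = 7 → write 7
  6×5 = 30 → write 6 carry 3
  4×5+3 = 23 → write 7 carry 2
  remaining carry: 2

0o276735056411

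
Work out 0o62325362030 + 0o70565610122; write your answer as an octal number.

0o153113172152

Add column by column in base 8, right to left:
  0+2 = 2
  3+2 = 5
  0+1 = 1
  2+0 = 2
  6+1 = 7
  3+6 = 1 carry 1
  5+5+1 = 3 carry 1
  2+6+1 = 1 carry 1
  3+5+1 = 1 carry 1
  2+0+1 = 3
  6+7 = 5 carry 1
  final carry 1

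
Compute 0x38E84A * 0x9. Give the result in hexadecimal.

0x2002A9A

Multiply each base-16 digit by 9, carrying:
  A×9 = 90 → write A carry 5
  4×9+5 = 41 → write 9 carry 2
  8×9+2 = 74 → write A carry 4
  E×9+4 = 130 → write 2 carry 8
  8×9+8 = 80 → write 0 carry 5
  3×9+5 = 32 → write 0 carry 2
  remaining carry: 2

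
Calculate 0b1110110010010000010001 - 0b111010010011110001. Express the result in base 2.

0b1101110111111100100000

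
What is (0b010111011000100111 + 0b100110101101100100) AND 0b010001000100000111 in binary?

Add column by column in base 2, right to left:
  1+0 = 1
  1+0 = 1
  1+1 = 0 carry 1
  0+0+1 = 1
  0+0 = 0
  1+1 = 0 carry 1
  0+1+1 = 0 carry 1
  0+0+1 = 1
  0+1 = 1
  1+1 = 0 carry 1
  1+0+1 = 0 carry 1
  0+1+1 = 0 carry 1
  1+0+1 = 0 carry 1
  1+1+1 = 1 carry 1
  1+1+1 = 1 carry 1
  0+0+1 = 1
  1+0 = 1
  0+1 = 1
Sum = 0b111110000110001011; now AND with 0b010001000100000111:
  111110000110001011
& 010001000100000111
= 010000000100000011

0b10000000100000011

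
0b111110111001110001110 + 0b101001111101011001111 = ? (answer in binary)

0b1101000110111001011101

Add column by column in base 2, right to left:
  0+1 = 1
  1+1 = 0 carry 1
  1+1+1 = 1 carry 1
  1+1+1 = 1 carry 1
  0+0+1 = 1
  0+0 = 0
  0+1 = 1
  1+1 = 0 carry 1
  1+0+1 = 0 carry 1
  1+1+1 = 1 carry 1
  0+0+1 = 1
  0+1 = 1
  1+1 = 0 carry 1
  1+1+1 = 1 carry 1
  1+1+1 = 1 carry 1
  0+1+1 = 0 carry 1
  1+0+1 = 0 carry 1
  1+0+1 = 0 carry 1
  1+1+1 = 1 carry 1
  1+0+1 = 0 carry 1
  1+1+1 = 1 carry 1
  final carry 1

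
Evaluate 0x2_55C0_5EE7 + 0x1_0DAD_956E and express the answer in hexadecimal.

0x3636DF455

Add column by column in base 16, right to left:
  7+E = 5 carry 1
  E+6+1 = 5 carry 1
  E+5+1 = 4 carry 1
  5+9+1 = F
  0+D = D
  C+A = 6 carry 1
  5+D+1 = 3 carry 1
  5+0+1 = 6
  2+1 = 3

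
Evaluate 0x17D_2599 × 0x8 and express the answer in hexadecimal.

Multiply each base-16 digit by 8, carrying:
  9×8 = 72 → write 8 carry 4
  9×8+4 = 76 → write C carry 4
  5×8+4 = 44 → write C carry 2
  2×8+2 = 18 → write 2 carry 1
  D×8+1 = 105 → write 9 carry 6
  7×8+6 = 62 → write E carry 3
  1×8+3 = 11 → write B

0xBE92CC8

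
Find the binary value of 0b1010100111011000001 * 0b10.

Multiply each base-2 digit by 2, carrying:
  1×2 = 2 → write 0 carry 1
  0×2+1 = 1 → write 1
  0×2 = 0 → write 0
  0×2 = 0 → write 0
  0×2 = 0 → write 0
  0×2 = 0 → write 0
  1×2 = 2 → write 0 carry 1
  1×2+1 = 3 → write 1 carry 1
  0×2+1 = 1 → write 1
  1×2 = 2 → write 0 carry 1
  1×2+1 = 3 → write 1 carry 1
  1×2+1 = 3 → write 1 carry 1
  0×2+1 = 1 → write 1
  0×2 = 0 → write 0
  1×2 = 2 → write 0 carry 1
  0×2+1 = 1 → write 1
  1×2 = 2 → write 0 carry 1
  0×2+1 = 1 → write 1
  1×2 = 2 → write 0 carry 1
  remaining carry: 1

0b10101001110110000010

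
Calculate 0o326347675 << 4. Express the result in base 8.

0o6547175720

4 bits is not a whole number of base-8 digits; in binary: 11010110011100111110111101 << 4 = 110101100111001111101111010000.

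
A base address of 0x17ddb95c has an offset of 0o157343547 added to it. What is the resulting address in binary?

0b11001100110111000000011000011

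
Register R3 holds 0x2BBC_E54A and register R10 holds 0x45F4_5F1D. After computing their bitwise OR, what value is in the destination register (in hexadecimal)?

0x6FFCFF5F

OR each hex digit independently (no carries):
  2|4=6, B|5=F, B|F=F, C|4=C, E|5=F, 5|F=F, 4|1=5, A|D=F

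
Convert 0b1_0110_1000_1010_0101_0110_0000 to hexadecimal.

0x168A560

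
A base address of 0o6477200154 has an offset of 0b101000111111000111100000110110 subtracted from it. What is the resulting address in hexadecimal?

0xc008836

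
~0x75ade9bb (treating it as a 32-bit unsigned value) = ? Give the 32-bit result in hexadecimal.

Each hex digit d becomes f−d:
  7→8, 5→a, a→5, d→2, e→1, 9→6, b→4, b→4

0x8a521644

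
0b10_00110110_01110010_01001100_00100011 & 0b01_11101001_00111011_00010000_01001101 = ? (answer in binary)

0b0000100000001100100000000000000001

AND bit by bit (1 only where both bits are 1):
  1000110110011100100100110000100011
& 0111101001001110110001000001001101
= 0000100000001100100000000000000001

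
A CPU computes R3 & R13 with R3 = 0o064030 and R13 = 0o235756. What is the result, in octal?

AND each oct digit independently (no carries):
  0&2=0, 6&3=2, 4&5=4, 0&7=0, 3&5=1, 0&6=0

0o024010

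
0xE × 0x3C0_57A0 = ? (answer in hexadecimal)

Multiply each base-16 digit by 14, carrying:
  0×14 = 0 → write 0
  A×14 = 140 → write C carry 8
  7×14+8 = 106 → write A carry 6
  5×14+6 = 76 → write C carry 4
  0×14+4 = 4 → write 4
  C×14 = 168 → write 8 carry 10
  3×14+10 = 52 → write 4 carry 3
  remaining carry: 3

0x3484CAC0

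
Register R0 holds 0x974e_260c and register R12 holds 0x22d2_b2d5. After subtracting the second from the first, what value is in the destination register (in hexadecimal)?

Subtract column by column in base 16:
  c-5 → 7
  0-d → 3 (borrow)
  6-2-1 → 3
  2-b → 7 (borrow)
  e-2-1 → b
  4-d → 7 (borrow)
  7-2-1 → 4
  9-2 → 7

0x747b7337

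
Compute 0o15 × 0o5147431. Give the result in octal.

0o103502105

Multiply each base-8 digit by 13, carrying:
  1×13 = 13 → write 5 carry 1
  3×13+1 = 40 → write 0 carry 5
  4×13+5 = 57 → write 1 carry 7
  7×13+7 = 98 → write 2 carry 12
  4×13+12 = 64 → write 0 carry 8
  1×13+8 = 21 → write 5 carry 2
  5×13+2 = 67 → write 3 carry 8
  remaining carry: 10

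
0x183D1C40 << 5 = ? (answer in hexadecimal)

0x307A38800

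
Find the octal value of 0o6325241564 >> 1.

0o3152520672

1 bits is not a whole number of base-8 digits; in binary: 110011010101010100001101110100 >> 1 = 11001101010101010000110111010.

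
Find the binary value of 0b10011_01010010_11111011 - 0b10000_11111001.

0b100110100001000000010

Subtract column by column in base 2:
  1-1 → 0
  1-0 → 1
  0-0 → 0
  1-1 → 0
  1-1 → 0
  1-1 → 0
  1-1 → 0
  1-1 → 0
  0-0 → 0
  1-0 → 1
  0-0 → 0
  0-0 → 0
  1-1 → 0
  0-0 → 0
  1-0 → 1
  0-0 → 0
  1-0 → 1
  1-0 → 1
  0-0 → 0
  0-0 → 0
  1-0 → 1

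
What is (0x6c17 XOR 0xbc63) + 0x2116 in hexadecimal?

First 0x6c17 XOR 0xbc63 = 0xd074.
Add column by column in base 16, right to left:
  4+6 = a
  7+1 = 8
  0+1 = 1
  d+2 = f

0xf18a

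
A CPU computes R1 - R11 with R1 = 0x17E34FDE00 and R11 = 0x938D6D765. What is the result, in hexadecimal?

0xEAA79069B

Subtract column by column in base 16:
  0-5 → B (borrow)
  0-6-1 → 9 (borrow)
  E-7-1 → 6
  D-D → 0
  F-6 → 9
  4-D → 7 (borrow)
  3-8-1 → A (borrow)
  E-3-1 → A
  7-9 → E (borrow)
  1-0-1 → 0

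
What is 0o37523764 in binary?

0b11111101010011111110100

Each octal digit is 3 bits: 3=011 7=111 5=101 2=010 3=011 7=111 6=110 4=100.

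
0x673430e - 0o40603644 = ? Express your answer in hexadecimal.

0o40603644 = 0x8307a4 in hexadecimal.
Subtract column by column in base 16:
  e-4 → a
  0-a → 6 (borrow)
  3-7-1 → b (borrow)
  4-0-1 → 3
  3-3 → 0
  7-8 → f (borrow)
  6-0-1 → 5

0x5f03b6a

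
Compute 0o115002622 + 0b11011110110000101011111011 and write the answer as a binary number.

0b100101011110001000010001101

0o115002622 = 0b1001101000000010110010010 in binary.
Add column by column in base 2, right to left:
  0+1 = 1
  1+1 = 0 carry 1
  0+0+1 = 1
  0+1 = 1
  1+1 = 0 carry 1
  0+1+1 = 0 carry 1
  0+1+1 = 0 carry 1
  1+1+1 = 1 carry 1
  1+0+1 = 0 carry 1
  0+1+1 = 0 carry 1
  1+0+1 = 0 carry 1
  0+1+1 = 0 carry 1
  0+0+1 = 1
  0+0 = 0
  0+0 = 0
  0+0 = 0
  0+1 = 1
  0+1 = 1
  1+0 = 1
  0+1 = 1
  1+1 = 0 carry 1
  1+1+1 = 1 carry 1
  0+1+1 = 0 carry 1
  0+0+1 = 1
  1+1 = 0 carry 1
  0+1+1 = 0 carry 1
  final carry 1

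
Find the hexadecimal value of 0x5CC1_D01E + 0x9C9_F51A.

0x668BC538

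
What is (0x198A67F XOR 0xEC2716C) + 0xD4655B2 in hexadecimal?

First 0x198A67F XOR 0xEC2716C = 0xF5AD713.
Add column by column in base 16, right to left:
  3+2 = 5
  1+B = C
  7+5 = C
  D+5 = 2 carry 1
  A+6+1 = 1 carry 1
  5+4+1 = A
  F+D = C carry 1
  final carry 1

0x1CA12CC5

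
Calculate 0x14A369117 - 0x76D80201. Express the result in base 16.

0xD35E8F16

Subtract column by column in base 16:
  7-1 → 6
  1-0 → 1
  1-2 → F (borrow)
  9-0-1 → 8
  6-8 → E (borrow)
  3-D-1 → 5 (borrow)
  A-6-1 → 3
  4-7 → D (borrow)
  1-0-1 → 0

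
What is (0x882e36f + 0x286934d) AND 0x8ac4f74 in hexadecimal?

0x8084634

Add column by column in base 16, right to left:
  f+d = c carry 1
  6+4+1 = b
  3+3 = 6
  e+9 = 7 carry 1
  2+6+1 = 9
  8+8 = 0 carry 1
  8+2+1 = b
Sum = 0xb0976bc; now AND with 0x8ac4f74:
  b&8=8, 0&a=0, 9&c=8, 7&4=4, 6&f=6, b&7=3, c&4=4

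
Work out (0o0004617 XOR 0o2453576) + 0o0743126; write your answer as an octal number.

First 0o0004617 XOR 0o2453576 = 0o2457361.
Add column by column in base 8, right to left:
  1+6 = 7
  6+2 = 0 carry 1
  3+1+1 = 5
  7+3 = 2 carry 1
  5+4+1 = 2 carry 1
  4+7+1 = 4 carry 1
  2+0+1 = 3

0o3422507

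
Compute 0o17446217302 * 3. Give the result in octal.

0o56562656106

Multiply each base-8 digit by 3, carrying:
  2×3 = 6 → write 6
  0×3 = 0 → write 0
  3×3 = 9 → write 1 carry 1
  7×3+1 = 22 → write 6 carry 2
  1×3+2 = 5 → write 5
  2×3 = 6 → write 6
  6×3 = 18 → write 2 carry 2
  4×3+2 = 14 → write 6 carry 1
  4×3+1 = 13 → write 5 carry 1
  7×3+1 = 22 → write 6 carry 2
  1×3+2 = 5 → write 5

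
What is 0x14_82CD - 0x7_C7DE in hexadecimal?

0xCBAEF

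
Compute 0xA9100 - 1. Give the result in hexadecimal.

0xA90FF

The trailing 2 digits are 0, so subtracting 1 borrows through: they become F and the next digit up decrements.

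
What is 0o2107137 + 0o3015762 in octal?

Add column by column in base 8, right to left:
  7+2 = 1 carry 1
  3+6+1 = 2 carry 1
  1+7+1 = 1 carry 1
  7+5+1 = 5 carry 1
  0+1+1 = 2
  1+0 = 1
  2+3 = 5

0o5125121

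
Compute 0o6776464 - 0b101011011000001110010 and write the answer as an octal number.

0b101011011000001110010 = 0o5330162 in octal.
Subtract column by column in base 8:
  4-2 → 2
  6-6 → 0
  4-1 → 3
  6-0 → 6
  7-3 → 4
  7-3 → 4
  6-5 → 1

0o1446302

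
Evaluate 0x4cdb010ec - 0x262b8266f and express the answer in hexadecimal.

0x26af7ea7d

Subtract column by column in base 16:
  c-f → d (borrow)
  e-6-1 → 7
  0-6 → a (borrow)
  1-2-1 → e (borrow)
  0-8-1 → 7 (borrow)
  b-b-1 → f (borrow)
  d-2-1 → a
  c-6 → 6
  4-2 → 2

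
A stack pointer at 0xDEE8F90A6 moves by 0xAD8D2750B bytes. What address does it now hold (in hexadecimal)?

Add column by column in base 16, right to left:
  6+B = 1 carry 1
  A+0+1 = B
  0+5 = 5
  9+7 = 0 carry 1
  F+2+1 = 2 carry 1
  8+D+1 = 6 carry 1
  E+8+1 = 7 carry 1
  E+D+1 = C carry 1
  D+A+1 = 8 carry 1
  final carry 1

0x18C76205B1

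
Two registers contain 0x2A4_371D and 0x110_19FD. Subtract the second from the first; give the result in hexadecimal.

Subtract column by column in base 16:
  D-D → 0
  1-F → 2 (borrow)
  7-9-1 → D (borrow)
  3-1-1 → 1
  4-0 → 4
  A-1 → 9
  2-1 → 1

0x1941D20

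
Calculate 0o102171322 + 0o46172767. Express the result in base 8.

0o150364311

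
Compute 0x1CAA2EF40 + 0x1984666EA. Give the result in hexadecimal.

Add column by column in base 16, right to left:
  0+A = A
  4+E = 2 carry 1
  F+6+1 = 6 carry 1
  E+6+1 = 5 carry 1
  2+6+1 = 9
  A+4 = E
  A+8 = 2 carry 1
  C+9+1 = 6 carry 1
  1+1+1 = 3

0x362E9562A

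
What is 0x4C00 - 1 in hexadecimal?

0x4BFF

The trailing 2 digits are 0, so subtracting 1 borrows through: they become F and the next digit up decrements.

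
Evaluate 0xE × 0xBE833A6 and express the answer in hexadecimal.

0xA6B2D314

Multiply each base-16 digit by 14, carrying:
  6×14 = 84 → write 4 carry 5
  A×14+5 = 145 → write 1 carry 9
  3×14+9 = 51 → write 3 carry 3
  3×14+3 = 45 → write D carry 2
  8×14+2 = 114 → write 2 carry 7
  E×14+7 = 203 → write B carry 12
  B×14+12 = 166 → write 6 carry 10
  remaining carry: A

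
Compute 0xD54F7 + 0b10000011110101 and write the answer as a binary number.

0b11010111010111101100

0xD54F7 = 0b11010101010011110111 in binary.
Add column by column in base 2, right to left:
  1+1 = 0 carry 1
  1+0+1 = 0 carry 1
  1+1+1 = 1 carry 1
  0+0+1 = 1
  1+1 = 0 carry 1
  1+1+1 = 1 carry 1
  1+1+1 = 1 carry 1
  1+1+1 = 1 carry 1
  0+0+1 = 1
  0+0 = 0
  1+0 = 1
  0+0 = 0
  1+0 = 1
  0+1 = 1
  1+0 = 1
  0+0 = 0
  1+0 = 1
  0+0 = 0
  1+0 = 1
  1+0 = 1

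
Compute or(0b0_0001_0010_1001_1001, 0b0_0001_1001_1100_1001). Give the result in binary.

0b00001101111011001

OR bit by bit (1 where either bit is 1):
  00001001010011001
| 00001100111001001
= 00001101111011001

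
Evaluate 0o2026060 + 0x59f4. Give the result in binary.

0b10001000011000100100

0o2026060 = 0b10000010110000110000 in binary.
0x59f4 = 0b101100111110100 in binary.
Add column by column in base 2, right to left:
  0+0 = 0
  0+0 = 0
  0+1 = 1
  0+0 = 0
  1+1 = 0 carry 1
  1+1+1 = 1 carry 1
  0+1+1 = 0 carry 1
  0+1+1 = 0 carry 1
  0+1+1 = 0 carry 1
  0+0+1 = 1
  1+0 = 1
  1+1 = 0 carry 1
  0+1+1 = 0 carry 1
  1+0+1 = 0 carry 1
  0+1+1 = 0 carry 1
  0+0+1 = 1
  0+0 = 0
  0+0 = 0
  0+0 = 0
  1+0 = 1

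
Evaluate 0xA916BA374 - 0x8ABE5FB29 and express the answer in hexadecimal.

Subtract column by column in base 16:
  4-9 → B (borrow)
  7-2-1 → 4
  3-B → 8 (borrow)
  A-F-1 → A (borrow)
  B-5-1 → 5
  6-E → 8 (borrow)
  1-B-1 → 5 (borrow)
  9-A-1 → E (borrow)
  A-8-1 → 1

0x1E585A84B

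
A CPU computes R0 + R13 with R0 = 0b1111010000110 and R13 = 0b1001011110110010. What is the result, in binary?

Add column by column in base 2, right to left:
  0+0 = 0
  1+1 = 0 carry 1
  1+0+1 = 0 carry 1
  0+0+1 = 1
  0+1 = 1
  0+1 = 1
  0+0 = 0
  1+1 = 0 carry 1
  0+1+1 = 0 carry 1
  1+1+1 = 1 carry 1
  1+1+1 = 1 carry 1
  1+0+1 = 0 carry 1
  1+1+1 = 1 carry 1
  0+0+1 = 1
  0+0 = 0
  0+1 = 1

0b1011011000111000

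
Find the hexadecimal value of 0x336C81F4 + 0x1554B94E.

Add column by column in base 16, right to left:
  4+E = 2 carry 1
  F+4+1 = 4 carry 1
  1+9+1 = B
  8+B = 3 carry 1
  C+4+1 = 1 carry 1
  6+5+1 = C
  3+5 = 8
  3+1 = 4

0x48C13B42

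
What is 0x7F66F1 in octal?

Expand each hex digit to 4 bits: 7=0111 F=1111 6=0110 6=0110 F=1111 1=0001.
Group the bits in threes: 011 111 110 110 011 011 110 001 → 37663361.

0o37663361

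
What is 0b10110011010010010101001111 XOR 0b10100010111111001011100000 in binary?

0b00010001101101011110101111

XOR bit by bit (1 where the bits differ):
  10110011010010010101001111
^ 10100010111111001011100000
= 00010001101101011110101111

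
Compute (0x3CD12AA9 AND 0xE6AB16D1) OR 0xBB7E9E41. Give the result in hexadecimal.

0x3CD12AA9 AND 0xE6AB16D1 = 0x24810281.
Then OR with 0xBB7E9E41.

0xBFFF9EC1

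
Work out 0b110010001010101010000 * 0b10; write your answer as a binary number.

Multiply each base-2 digit by 2, carrying:
  0×2 = 0 → write 0
  0×2 = 0 → write 0
  0×2 = 0 → write 0
  0×2 = 0 → write 0
  1×2 = 2 → write 0 carry 1
  0×2+1 = 1 → write 1
  1×2 = 2 → write 0 carry 1
  0×2+1 = 1 → write 1
  1×2 = 2 → write 0 carry 1
  0×2+1 = 1 → write 1
  1×2 = 2 → write 0 carry 1
  0×2+1 = 1 → write 1
  1×2 = 2 → write 0 carry 1
  0×2+1 = 1 → write 1
  0×2 = 0 → write 0
  0×2 = 0 → write 0
  1×2 = 2 → write 0 carry 1
  0×2+1 = 1 → write 1
  0×2 = 0 → write 0
  1×2 = 2 → write 0 carry 1
  1×2+1 = 3 → write 1 carry 1
  remaining carry: 1

0b1100100010101010100000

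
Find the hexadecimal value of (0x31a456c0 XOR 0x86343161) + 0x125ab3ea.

0xc9eb1b8b

First 0x31a456c0 XOR 0x86343161 = 0xb79067a1.
Add column by column in base 16, right to left:
  1+a = b
  a+e = 8 carry 1
  7+3+1 = b
  6+b = 1 carry 1
  0+a+1 = b
  9+5 = e
  7+2 = 9
  b+1 = c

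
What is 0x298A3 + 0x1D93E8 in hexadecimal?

0x202C8B

Add column by column in base 16, right to left:
  3+8 = B
  A+E = 8 carry 1
  8+3+1 = C
  9+9 = 2 carry 1
  2+D+1 = 0 carry 1
  0+1+1 = 2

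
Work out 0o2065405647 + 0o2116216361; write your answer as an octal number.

Add column by column in base 8, right to left:
  7+1 = 0 carry 1
  4+6+1 = 3 carry 1
  6+3+1 = 2 carry 1
  5+6+1 = 4 carry 1
  0+1+1 = 2
  4+2 = 6
  5+6 = 3 carry 1
  6+1+1 = 0 carry 1
  0+1+1 = 2
  2+2 = 4

0o4203624230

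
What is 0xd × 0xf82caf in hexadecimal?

0xc9a44e3

Multiply each base-16 digit by 13, carrying:
  f×13 = 195 → write 3 carry 12
  a×13+12 = 142 → write e carry 8
  c×13+8 = 164 → write 4 carry 10
  2×13+10 = 36 → write 4 carry 2
  8×13+2 = 106 → write a carry 6
  f×13+6 = 201 → write 9 carry 12
  remaining carry: c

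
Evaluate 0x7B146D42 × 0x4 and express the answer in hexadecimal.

0x1EC51B508

Multiply each base-16 digit by 4, carrying:
  2×4 = 8 → write 8
  4×4 = 16 → write 0 carry 1
  D×4+1 = 53 → write 5 carry 3
  6×4+3 = 27 → write B carry 1
  4×4+1 = 17 → write 1 carry 1
  1×4+1 = 5 → write 5
  B×4 = 44 → write C carry 2
  7×4+2 = 30 → write E carry 1
  remaining carry: 1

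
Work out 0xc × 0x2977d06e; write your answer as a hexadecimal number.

0x1f19dc528

Multiply each base-16 digit by 12, carrying:
  e×12 = 168 → write 8 carry 10
  6×12+10 = 82 → write 2 carry 5
  0×12+5 = 5 → write 5
  d×12 = 156 → write c carry 9
  7×12+9 = 93 → write d carry 5
  7×12+5 = 89 → write 9 carry 5
  9×12+5 = 113 → write 1 carry 7
  2×12+7 = 31 → write f carry 1
  remaining carry: 1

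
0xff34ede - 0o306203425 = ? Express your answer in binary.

0b1100110110100100011111001001

0xff34ede = 0b1111111100110100111011011110 in binary.
0o306203425 = 0b11000110010000011100010101 in binary.
Subtract column by column in base 2:
  0-1 → 1 (borrow)
  1-0-1 → 0
  1-1 → 0
  1-0 → 1
  1-1 → 0
  0-0 → 0
  1-0 → 1
  1-0 → 1
  0-1 → 1 (borrow)
  1-1-1 → 1 (borrow)
  1-1-1 → 1 (borrow)
  1-0-1 → 0
  0-0 → 0
  0-0 → 0
  1-0 → 1
  0-0 → 0
  1-1 → 0
  1-0 → 1
  0-0 → 0
  0-1 → 1 (borrow)
  1-1-1 → 1 (borrow)
  1-0-1 → 0
  1-0 → 1
  1-0 → 1
  1-1 → 0
  1-1 → 0
  1-0 → 1
  1-0 → 1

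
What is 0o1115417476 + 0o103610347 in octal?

0o1221230045

Add column by column in base 8, right to left:
  6+7 = 5 carry 1
  7+4+1 = 4 carry 1
  4+3+1 = 0 carry 1
  7+0+1 = 0 carry 1
  1+1+1 = 3
  4+6 = 2 carry 1
  5+3+1 = 1 carry 1
  1+0+1 = 2
  1+1 = 2
  1+0 = 1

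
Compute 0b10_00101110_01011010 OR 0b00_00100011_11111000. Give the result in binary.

0b100010111111111010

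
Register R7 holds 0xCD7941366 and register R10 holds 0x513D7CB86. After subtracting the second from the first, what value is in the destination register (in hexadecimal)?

Subtract column by column in base 16:
  6-6 → 0
  6-8 → E (borrow)
  3-B-1 → 7 (borrow)
  1-C-1 → 4 (borrow)
  4-7-1 → C (borrow)
  9-D-1 → B (borrow)
  7-3-1 → 3
  D-1 → C
  C-5 → 7

0x7C3BC47E0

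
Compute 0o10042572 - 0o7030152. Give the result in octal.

0o1012420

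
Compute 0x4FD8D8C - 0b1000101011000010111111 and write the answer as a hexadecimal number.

0x4DADCCD

0b1000101011000010111111 = 0x22B0BF in hexadecimal.
Subtract column by column in base 16:
  C-F → D (borrow)
  8-B-1 → C (borrow)
  D-0-1 → C
  8-B → D (borrow)
  D-2-1 → A
  F-2 → D
  4-0 → 4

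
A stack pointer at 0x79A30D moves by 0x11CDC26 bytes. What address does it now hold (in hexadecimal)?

Add column by column in base 16, right to left:
  D+6 = 3 carry 1
  0+2+1 = 3
  3+C = F
  A+D = 7 carry 1
  9+C+1 = 6 carry 1
  7+1+1 = 9
  0+1 = 1

0x1967F33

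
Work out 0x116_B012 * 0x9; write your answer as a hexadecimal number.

Multiply each base-16 digit by 9, carrying:
  2×9 = 18 → write 2 carry 1
  1×9+1 = 10 → write A
  0×9 = 0 → write 0
  B×9 = 99 → write 3 carry 6
  6×9+6 = 60 → write C carry 3
  1×9+3 = 12 → write C
  1×9 = 9 → write 9

0x9CC30A2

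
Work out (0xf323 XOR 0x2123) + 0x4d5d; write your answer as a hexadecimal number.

0x11f5d

First 0xf323 XOR 0x2123 = 0xd200.
Add column by column in base 16, right to left:
  0+d = d
  0+5 = 5
  2+d = f
  d+4 = 1 carry 1
  final carry 1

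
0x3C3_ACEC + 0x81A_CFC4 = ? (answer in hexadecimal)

Add column by column in base 16, right to left:
  C+4 = 0 carry 1
  E+C+1 = B carry 1
  C+F+1 = C carry 1
  A+C+1 = 7 carry 1
  3+A+1 = E
  C+1 = D
  3+8 = B

0xBDE7CB0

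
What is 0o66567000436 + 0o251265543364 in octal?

0o340054544022

Add column by column in base 8, right to left:
  6+4 = 2 carry 1
  3+6+1 = 2 carry 1
  4+3+1 = 0 carry 1
  0+3+1 = 4
  0+4 = 4
  0+5 = 5
  7+5 = 4 carry 1
  6+6+1 = 5 carry 1
  5+2+1 = 0 carry 1
  6+1+1 = 0 carry 1
  6+5+1 = 4 carry 1
  0+2+1 = 3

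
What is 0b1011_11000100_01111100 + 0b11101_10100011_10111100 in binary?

0b1010010110100000111000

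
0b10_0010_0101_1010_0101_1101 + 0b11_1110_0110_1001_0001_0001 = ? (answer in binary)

Add column by column in base 2, right to left:
  1+1 = 0 carry 1
  0+0+1 = 1
  1+0 = 1
  1+0 = 1
  1+1 = 0 carry 1
  0+0+1 = 1
  1+0 = 1
  0+0 = 0
  0+1 = 1
  1+0 = 1
  0+0 = 0
  1+1 = 0 carry 1
  1+0+1 = 0 carry 1
  0+1+1 = 0 carry 1
  1+1+1 = 1 carry 1
  0+0+1 = 1
  0+0 = 0
  1+1 = 0 carry 1
  0+1+1 = 0 carry 1
  0+1+1 = 0 carry 1
  0+1+1 = 0 carry 1
  1+1+1 = 1 carry 1
  final carry 1

0b11000001100001101101110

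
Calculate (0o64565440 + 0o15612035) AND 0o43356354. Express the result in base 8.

0o2356054

Add column by column in base 8, right to left:
  0+5 = 5
  4+3 = 7
  4+0 = 4
  5+2 = 7
  6+1 = 7
  5+6 = 3 carry 1
  4+5+1 = 2 carry 1
  6+1+1 = 0 carry 1
  final carry 1
Sum = 0o102377475; now AND with 0o43356354:
  1&0=0, 0&4=0, 2&3=2, 3&3=3, 7&5=5, 7&6=6, 4&3=0, 7&5=5, 5&4=4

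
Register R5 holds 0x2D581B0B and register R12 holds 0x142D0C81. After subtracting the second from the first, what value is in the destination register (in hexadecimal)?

0x192B0E8A

Subtract column by column in base 16:
  B-1 → A
  0-8 → 8 (borrow)
  B-C-1 → E (borrow)
  1-0-1 → 0
  8-D → B (borrow)
  5-2-1 → 2
  D-4 → 9
  2-1 → 1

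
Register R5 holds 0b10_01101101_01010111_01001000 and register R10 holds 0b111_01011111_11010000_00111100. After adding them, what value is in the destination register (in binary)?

0b1001110011010010011110000100

Add column by column in base 2, right to left:
  0+0 = 0
  0+0 = 0
  0+1 = 1
  1+1 = 0 carry 1
  0+1+1 = 0 carry 1
  0+1+1 = 0 carry 1
  1+0+1 = 0 carry 1
  0+0+1 = 1
  1+0 = 1
  1+0 = 1
  1+0 = 1
  0+0 = 0
  1+1 = 0 carry 1
  0+0+1 = 1
  1+1 = 0 carry 1
  0+1+1 = 0 carry 1
  1+1+1 = 1 carry 1
  0+1+1 = 0 carry 1
  1+1+1 = 1 carry 1
  1+1+1 = 1 carry 1
  0+1+1 = 0 carry 1
  1+0+1 = 0 carry 1
  1+1+1 = 1 carry 1
  0+0+1 = 1
  0+1 = 1
  1+1 = 0 carry 1
  0+1+1 = 0 carry 1
  final carry 1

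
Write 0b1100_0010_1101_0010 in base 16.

0xc2d2

Group the bits into nibbles: 1100 0010 1101 0010 → c2d2.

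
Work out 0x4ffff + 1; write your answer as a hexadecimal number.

0x50000

The trailing 4 digits are F (max in base 16), so adding 1 cascades: they roll to 0 and the next digit up increments.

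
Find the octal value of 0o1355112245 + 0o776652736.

0o2353765203

Add column by column in base 8, right to left:
  5+6 = 3 carry 1
  4+3+1 = 0 carry 1
  2+7+1 = 2 carry 1
  2+2+1 = 5
  1+5 = 6
  1+6 = 7
  5+6 = 3 carry 1
  5+7+1 = 5 carry 1
  3+7+1 = 3 carry 1
  1+0+1 = 2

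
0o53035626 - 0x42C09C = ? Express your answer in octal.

0x42C09C = 0o20540234 in octal.
Subtract column by column in base 8:
  6-4 → 2
  2-3 → 7 (borrow)
  6-2-1 → 3
  5-0 → 5
  3-4 → 7 (borrow)
  0-5-1 → 2 (borrow)
  3-0-1 → 2
  5-2 → 3

0o32275372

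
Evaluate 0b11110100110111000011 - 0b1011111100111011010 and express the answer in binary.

0b10010101001111101001

Subtract column by column in base 2:
  1-0 → 1
  1-1 → 0
  0-0 → 0
  0-1 → 1 (borrow)
  0-1-1 → 0 (borrow)
  0-0-1 → 1 (borrow)
  1-1-1 → 1 (borrow)
  1-1-1 → 1 (borrow)
  1-1-1 → 1 (borrow)
  0-0-1 → 1 (borrow)
  1-0-1 → 0
  1-1 → 0
  0-1 → 1 (borrow)
  0-1-1 → 0 (borrow)
  1-1-1 → 1 (borrow)
  0-1-1 → 0 (borrow)
  1-1-1 → 1 (borrow)
  1-0-1 → 0
  1-1 → 0
  1-0 → 1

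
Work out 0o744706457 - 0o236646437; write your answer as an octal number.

0o506040020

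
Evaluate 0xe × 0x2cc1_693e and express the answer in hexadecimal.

0x27293c164

Multiply each base-16 digit by 14, carrying:
  e×14 = 196 → write 4 carry 12
  3×14+12 = 54 → write 6 carry 3
  9×14+3 = 129 → write 1 carry 8
  6×14+8 = 92 → write c carry 5
  1×14+5 = 19 → write 3 carry 1
  c×14+1 = 169 → write 9 carry 10
  c×14+10 = 178 → write 2 carry 11
  2×14+11 = 39 → write 7 carry 2
  remaining carry: 2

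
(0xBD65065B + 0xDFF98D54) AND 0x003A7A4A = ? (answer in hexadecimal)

Add column by column in base 16, right to left:
  B+4 = F
  5+5 = A
  6+D = 3 carry 1
  0+8+1 = 9
  5+9 = E
  6+F = 5 carry 1
  D+F+1 = D carry 1
  B+D+1 = 9 carry 1
  final carry 1
Sum = 0x19D5E93AF; now AND with 0x003A7A4A:
  1&0=0, 9&0=0, D&0=0, 5&3=1, E&A=A, 9&7=1, 3&A=2, A&4=0, F&A=A

0x1A120A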